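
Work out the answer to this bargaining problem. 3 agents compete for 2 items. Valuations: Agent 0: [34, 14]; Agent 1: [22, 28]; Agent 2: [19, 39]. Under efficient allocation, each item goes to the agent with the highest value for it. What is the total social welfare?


Step 1: For each item, find the maximum value among all agents.
Step 2: Item 0 -> Agent 0 (value 34)
Step 3: Item 1 -> Agent 2 (value 39)
Step 4: Total welfare = 34 + 39 = 73

73


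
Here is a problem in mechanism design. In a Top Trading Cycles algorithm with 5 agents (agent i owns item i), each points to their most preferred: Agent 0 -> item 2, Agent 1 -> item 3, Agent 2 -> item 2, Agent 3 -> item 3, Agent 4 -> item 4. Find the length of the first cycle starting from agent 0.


Step 1: Trace the pointer graph from agent 0: 0 -> 2 -> 2
Step 2: A cycle is detected when we revisit agent 2
Step 3: The cycle is: 2 -> 2
Step 4: Cycle length = 1

1


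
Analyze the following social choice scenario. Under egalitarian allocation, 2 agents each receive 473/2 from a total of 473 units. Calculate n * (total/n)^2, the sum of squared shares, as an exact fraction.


Step 1: Each agent's share = 473/2
Step 2: Square of each share = (473/2)^2 = 223729/4
Step 3: Sum of squares = 2 * 223729/4 = 223729/2

223729/2


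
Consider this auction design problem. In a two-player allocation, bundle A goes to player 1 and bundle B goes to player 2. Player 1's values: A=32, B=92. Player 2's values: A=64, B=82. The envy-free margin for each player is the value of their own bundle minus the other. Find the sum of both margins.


Step 1: Player 1's margin = v1(A) - v1(B) = 32 - 92 = -60
Step 2: Player 2's margin = v2(B) - v2(A) = 82 - 64 = 18
Step 3: Total margin = -60 + 18 = -42

-42


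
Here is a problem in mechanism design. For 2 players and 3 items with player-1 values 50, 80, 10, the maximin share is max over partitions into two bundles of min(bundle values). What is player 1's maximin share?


Step 1: Item values = 50, 80, 10
Step 2: Enumerate all 2-bundle partitions and take the smaller bundle:
  Partition 1: {50} vs {80,10} -> bundles 50, 90; min = 50
  Partition 2: {80} vs {50,10} -> bundles 80, 60; min = 60
  Partition 3: {10} vs {50,80} -> bundles 10, 130; min = 10
Step 3: MMS = max(50, 60, 10) = 60

60


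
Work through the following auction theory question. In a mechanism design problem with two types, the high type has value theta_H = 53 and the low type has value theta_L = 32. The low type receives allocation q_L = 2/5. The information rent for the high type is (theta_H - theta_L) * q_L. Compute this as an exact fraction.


Step 1: theta_H - theta_L = 53 - 32 = 21
Step 2: Information rent = (theta_H - theta_L) * q_L
Step 3: = 21 * 2/5
Step 4: = 42/5

42/5


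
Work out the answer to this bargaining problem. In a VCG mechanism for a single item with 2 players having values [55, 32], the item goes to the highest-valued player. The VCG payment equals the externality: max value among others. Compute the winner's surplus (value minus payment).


Step 1: The winner is the agent with the highest value: agent 0 with value 55
Step 2: Values of other agents: [32]
Step 3: VCG payment = max of others' values = 32
Step 4: Surplus = 55 - 32 = 23

23


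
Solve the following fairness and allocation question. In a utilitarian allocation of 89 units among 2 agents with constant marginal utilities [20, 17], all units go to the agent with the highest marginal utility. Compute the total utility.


Step 1: The marginal utilities are [20, 17]
Step 2: The highest marginal utility is 20
Step 3: All 89 units go to that agent
Step 4: Total utility = 20 * 89 = 1780

1780


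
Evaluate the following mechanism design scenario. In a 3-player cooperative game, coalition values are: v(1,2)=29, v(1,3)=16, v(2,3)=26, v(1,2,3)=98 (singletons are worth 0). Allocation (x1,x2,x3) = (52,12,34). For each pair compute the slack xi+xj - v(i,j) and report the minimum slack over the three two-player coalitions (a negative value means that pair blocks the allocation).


Step 1: Slack for coalition (1,2): x1+x2 - v12 = 64 - 29 = 35
Step 2: Slack for coalition (1,3): x1+x3 - v13 = 86 - 16 = 70
Step 3: Slack for coalition (2,3): x2+x3 - v23 = 46 - 26 = 20
Step 4: Minimum slack = min(35, 70, 20) = 20, attained by (2,3); no pair can gain by deviating, so the allocation is in the core

20


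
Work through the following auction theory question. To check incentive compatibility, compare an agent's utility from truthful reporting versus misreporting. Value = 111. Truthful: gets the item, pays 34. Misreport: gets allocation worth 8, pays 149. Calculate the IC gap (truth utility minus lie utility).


Step 1: U(truth) = value - payment = 111 - 34 = 77
Step 2: U(lie) = allocation - payment = 8 - 149 = -141
Step 3: IC gap = 77 - (-141) = 218

218


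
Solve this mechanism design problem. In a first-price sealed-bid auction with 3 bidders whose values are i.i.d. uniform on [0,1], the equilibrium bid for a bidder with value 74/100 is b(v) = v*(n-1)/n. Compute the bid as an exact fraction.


Step 1: The symmetric BNE bidding function is b(v) = v * (n-1) / n
Step 2: Substitute v = 37/50 and n = 3
Step 3: b = 37/50 * 2/3
Step 4: b = 37/75

37/75


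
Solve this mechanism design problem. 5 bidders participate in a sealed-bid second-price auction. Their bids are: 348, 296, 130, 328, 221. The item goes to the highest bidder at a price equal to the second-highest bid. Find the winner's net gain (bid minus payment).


Step 1: Sort bids in descending order: 348, 328, 296, 221, 130
Step 2: The winning bid is the highest: 348
Step 3: The payment equals the second-highest bid: 328
Step 4: Surplus = winner's bid - payment = 348 - 328 = 20

20


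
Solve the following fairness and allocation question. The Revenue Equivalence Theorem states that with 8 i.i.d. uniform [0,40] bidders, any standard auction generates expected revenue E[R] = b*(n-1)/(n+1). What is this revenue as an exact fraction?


Step 1: By Revenue Equivalence, expected revenue = b*(n-1)/(n+1)
Step 2: Substituting n = 8, b = 40
Step 3: Revenue = 40*(8-1)/(8+1) = 40*7/9
Step 4: Revenue = 280/9

280/9


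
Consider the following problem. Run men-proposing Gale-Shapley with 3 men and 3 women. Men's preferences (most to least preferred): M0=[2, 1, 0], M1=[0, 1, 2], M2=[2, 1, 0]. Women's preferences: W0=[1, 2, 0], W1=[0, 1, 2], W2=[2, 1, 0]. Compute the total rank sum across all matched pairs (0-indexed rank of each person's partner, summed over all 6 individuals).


Step 1: Run Gale-Shapley (men propose, women hold best offer):
  M0 proposes to W2; she accepts
  M1 proposes to W0; she accepts
  M2 proposes to W2; she switches from M0
  M0 proposes to W1; she accepts
Step 2: Final matching: W0-M1, W1-M0, W2-M2
Step 3: 0-indexed ranks (man's rank of his match, then woman's): 0 + 0 + 1 + 0 + 0 + 0
Step 4: Total rank sum = 1

1


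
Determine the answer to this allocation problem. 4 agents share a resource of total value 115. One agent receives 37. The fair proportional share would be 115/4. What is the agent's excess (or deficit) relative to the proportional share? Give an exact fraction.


Step 1: Proportional share = 115/4
Step 2: Agent's actual allocation = 37
Step 3: Excess = 37 - 115/4 = 33/4

33/4


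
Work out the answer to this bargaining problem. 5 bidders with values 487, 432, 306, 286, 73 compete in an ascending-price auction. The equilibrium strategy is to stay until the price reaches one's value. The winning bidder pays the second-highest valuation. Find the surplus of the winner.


Step 1: Identify the highest value: 487
Step 2: Identify the second-highest value: 432
Step 3: The final price = second-highest value = 432
Step 4: Surplus = 487 - 432 = 55

55


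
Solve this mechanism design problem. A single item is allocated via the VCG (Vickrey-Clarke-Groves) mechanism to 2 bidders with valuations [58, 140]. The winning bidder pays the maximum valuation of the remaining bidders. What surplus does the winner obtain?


Step 1: The winner is the agent with the highest value: agent 1 with value 140
Step 2: Values of other agents: [58]
Step 3: VCG payment = max of others' values = 58
Step 4: Surplus = 140 - 58 = 82

82


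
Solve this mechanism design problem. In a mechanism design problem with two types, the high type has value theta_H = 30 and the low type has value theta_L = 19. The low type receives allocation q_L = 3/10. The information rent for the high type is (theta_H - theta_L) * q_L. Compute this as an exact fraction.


Step 1: theta_H - theta_L = 30 - 19 = 11
Step 2: Information rent = (theta_H - theta_L) * q_L
Step 3: = 11 * 3/10
Step 4: = 33/10

33/10


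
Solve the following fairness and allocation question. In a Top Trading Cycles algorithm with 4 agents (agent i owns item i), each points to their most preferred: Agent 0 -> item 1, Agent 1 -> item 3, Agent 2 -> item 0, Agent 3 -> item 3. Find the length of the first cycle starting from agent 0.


Step 1: Trace the pointer graph from agent 0: 0 -> 1 -> 3 -> 3
Step 2: A cycle is detected when we revisit agent 3
Step 3: The cycle is: 3 -> 3
Step 4: Cycle length = 1

1


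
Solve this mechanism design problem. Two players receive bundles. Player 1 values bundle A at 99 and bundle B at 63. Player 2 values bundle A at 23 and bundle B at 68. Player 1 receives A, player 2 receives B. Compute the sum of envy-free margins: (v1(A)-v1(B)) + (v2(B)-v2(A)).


Step 1: Player 1's margin = v1(A) - v1(B) = 99 - 63 = 36
Step 2: Player 2's margin = v2(B) - v2(A) = 68 - 23 = 45
Step 3: Total margin = 36 + 45 = 81

81


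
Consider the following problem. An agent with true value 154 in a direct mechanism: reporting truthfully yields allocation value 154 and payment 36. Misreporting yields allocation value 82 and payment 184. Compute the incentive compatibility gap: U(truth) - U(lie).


Step 1: U(truth) = value - payment = 154 - 36 = 118
Step 2: U(lie) = allocation - payment = 82 - 184 = -102
Step 3: IC gap = 118 - (-102) = 220

220


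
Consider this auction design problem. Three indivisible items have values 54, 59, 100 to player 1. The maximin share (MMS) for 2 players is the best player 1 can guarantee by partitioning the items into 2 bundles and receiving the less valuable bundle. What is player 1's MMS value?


Step 1: Item values = 54, 59, 100
Step 2: Enumerate all 2-bundle partitions and take the smaller bundle:
  Partition 1: {54} vs {59,100} -> bundles 54, 159; min = 54
  Partition 2: {59} vs {54,100} -> bundles 59, 154; min = 59
  Partition 3: {100} vs {54,59} -> bundles 100, 113; min = 100
Step 3: MMS = max(54, 59, 100) = 100

100


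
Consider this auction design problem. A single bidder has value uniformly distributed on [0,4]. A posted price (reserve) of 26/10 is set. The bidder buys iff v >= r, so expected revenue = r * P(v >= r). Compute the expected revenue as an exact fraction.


Step 1: Posted price r = 13/5, value support [0,4]
Step 2: P(v >= r) = (4 - 13/5)/4 = 7/20
Step 3: Expected revenue = r * P(v >= r) = 13/5 * 7/20
Step 4: Revenue = 91/100

91/100


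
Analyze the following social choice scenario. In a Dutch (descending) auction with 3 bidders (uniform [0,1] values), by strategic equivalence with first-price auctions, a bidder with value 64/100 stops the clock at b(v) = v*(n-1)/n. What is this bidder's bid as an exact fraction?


Step 1: Dutch auctions are strategically equivalent to first-price auctions
Step 2: The equilibrium bid is b(v) = v*(n-1)/n
Step 3: b = 16/25 * 2/3
Step 4: b = 32/75

32/75


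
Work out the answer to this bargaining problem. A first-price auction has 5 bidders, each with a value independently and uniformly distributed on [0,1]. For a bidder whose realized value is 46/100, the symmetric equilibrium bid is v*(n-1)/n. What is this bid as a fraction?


Step 1: The symmetric BNE bidding function is b(v) = v * (n-1) / n
Step 2: Substitute v = 23/50 and n = 5
Step 3: b = 23/50 * 4/5
Step 4: b = 46/125

46/125


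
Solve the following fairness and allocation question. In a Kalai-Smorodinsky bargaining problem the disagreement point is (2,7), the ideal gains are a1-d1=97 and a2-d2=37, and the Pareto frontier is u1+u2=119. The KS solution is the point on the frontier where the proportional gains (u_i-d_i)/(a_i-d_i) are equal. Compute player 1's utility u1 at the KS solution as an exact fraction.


Step 1: At the KS point, (u1-d1)/r1 = (u2-d2)/r2 = t and u1+u2 = 119
Step 2: u1 = d1 + r1*t and u2 = d2 + r2*t, so (d1 + r1*t) + (d2 + r2*t) = 119
Step 3: t = (119 - 2 - 7)/(97 + 37) = 110/134 = 55/67
Step 4: u1 = d1 + r1*t = 2 + 97 * 55/67 = 5469/67
Step 5: (Check: u2 = d2 + r2*t = 2504/67; u1+u2 = 5469/67 + 2504/67 = 119, on the frontier.)

5469/67


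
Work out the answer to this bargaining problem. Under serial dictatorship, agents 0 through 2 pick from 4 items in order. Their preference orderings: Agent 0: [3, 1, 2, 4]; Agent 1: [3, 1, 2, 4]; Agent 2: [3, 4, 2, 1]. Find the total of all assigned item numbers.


Step 1: Agent 0 picks item 3
Step 2: Agent 1 picks item 1
Step 3: Agent 2 picks item 4
Step 4: Sum = 3 + 1 + 4 = 8

8


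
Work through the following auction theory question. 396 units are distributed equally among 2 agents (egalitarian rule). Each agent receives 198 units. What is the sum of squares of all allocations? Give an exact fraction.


Step 1: Each agent's share = 396/2 = 198
Step 2: Square of each share = (198)^2 = 39204
Step 3: Sum of squares = 2 * 39204 = 78408

78408


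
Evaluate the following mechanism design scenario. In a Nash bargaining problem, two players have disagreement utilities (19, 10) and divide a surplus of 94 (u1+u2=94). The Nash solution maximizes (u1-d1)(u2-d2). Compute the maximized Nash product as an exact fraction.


Step 1: The Nash solution splits surplus symmetrically above the disagreement point
Step 2: u1 = (total + d1 - d2)/2 = (94 + 19 - 10)/2 = 103/2
Step 3: u2 = (total - d1 + d2)/2 = (94 - 19 + 10)/2 = 85/2
Step 4: Nash product = (103/2 - 19) * (85/2 - 10)
Step 5: = 65/2 * 65/2 = 4225/4

4225/4


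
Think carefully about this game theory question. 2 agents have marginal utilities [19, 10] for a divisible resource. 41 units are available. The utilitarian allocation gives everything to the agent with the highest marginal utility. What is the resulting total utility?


Step 1: The marginal utilities are [19, 10]
Step 2: The highest marginal utility is 19
Step 3: All 41 units go to that agent
Step 4: Total utility = 19 * 41 = 779

779


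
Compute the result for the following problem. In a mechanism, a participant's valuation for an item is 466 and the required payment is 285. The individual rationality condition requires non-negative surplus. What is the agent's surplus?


Step 1: Surplus = value - payment = 466 - 285 = 181
Step 2: IR is satisfied (surplus >= 0)

181


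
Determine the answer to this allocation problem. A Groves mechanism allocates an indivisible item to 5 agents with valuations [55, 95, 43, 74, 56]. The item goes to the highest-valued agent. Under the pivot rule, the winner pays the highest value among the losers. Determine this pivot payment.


Step 1: The efficient winner is agent 1 with value 95
Step 2: Other agents' values: [55, 43, 74, 56]
Step 3: Pivot payment = max(others) = 74
Step 4: The winner pays 74

74


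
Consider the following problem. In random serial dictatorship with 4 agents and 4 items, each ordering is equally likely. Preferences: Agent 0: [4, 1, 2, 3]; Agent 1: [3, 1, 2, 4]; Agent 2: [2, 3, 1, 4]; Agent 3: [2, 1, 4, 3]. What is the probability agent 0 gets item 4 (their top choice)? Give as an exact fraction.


Step 1: Agent 0 wants item 4
Step 2: There are 24 possible orderings of agents
Step 3: In 24 orderings, agent 0 gets item 4
Step 4: Probability = 24/24 = 1

1


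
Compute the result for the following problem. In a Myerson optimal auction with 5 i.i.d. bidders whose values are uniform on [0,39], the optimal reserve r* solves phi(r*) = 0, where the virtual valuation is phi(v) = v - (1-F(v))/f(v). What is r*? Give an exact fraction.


Step 1: For U[0,39], F(v) = v/39 and f(v) = 1/39
Step 2: phi(v) = v - (1 - v/39)/(1/39) = v - (39 - v) = 2v - 39
Step 3: Set phi(r*) = 0: 2r* - 39 = 0
Step 4: r* = 39/2 (the number of bidders n = 5 does not enter)

39/2


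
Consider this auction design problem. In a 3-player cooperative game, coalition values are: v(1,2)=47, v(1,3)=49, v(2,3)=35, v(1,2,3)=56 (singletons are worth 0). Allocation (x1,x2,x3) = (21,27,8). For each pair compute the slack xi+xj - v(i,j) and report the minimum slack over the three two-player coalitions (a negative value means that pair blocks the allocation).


Step 1: Slack for coalition (1,2): x1+x2 - v12 = 48 - 47 = 1
Step 2: Slack for coalition (1,3): x1+x3 - v13 = 29 - 49 = -20
Step 3: Slack for coalition (2,3): x2+x3 - v23 = 35 - 35 = 0
Step 4: Minimum slack = min(1, -20, 0) = -20, attained by (1,3); coalition (1,3) can block (slack < 0), so the allocation is not in the core

-20


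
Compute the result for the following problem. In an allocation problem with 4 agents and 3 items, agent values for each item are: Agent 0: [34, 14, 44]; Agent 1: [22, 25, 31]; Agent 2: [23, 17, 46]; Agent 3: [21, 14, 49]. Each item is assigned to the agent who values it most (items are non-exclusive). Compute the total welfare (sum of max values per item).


Step 1: For each item, find the maximum value among all agents.
Step 2: Item 0 -> Agent 0 (value 34)
Step 3: Item 1 -> Agent 1 (value 25)
Step 4: Item 2 -> Agent 3 (value 49)
Step 5: Total welfare = 34 + 25 + 49 = 108

108


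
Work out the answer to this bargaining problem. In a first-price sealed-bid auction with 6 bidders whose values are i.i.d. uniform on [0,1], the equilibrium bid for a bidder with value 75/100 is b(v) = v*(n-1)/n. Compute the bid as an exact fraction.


Step 1: The symmetric BNE bidding function is b(v) = v * (n-1) / n
Step 2: Substitute v = 3/4 and n = 6
Step 3: b = 3/4 * 5/6
Step 4: b = 5/8

5/8


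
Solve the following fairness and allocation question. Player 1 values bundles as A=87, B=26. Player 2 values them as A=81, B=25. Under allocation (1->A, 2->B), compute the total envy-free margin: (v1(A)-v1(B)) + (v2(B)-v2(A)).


Step 1: Player 1's margin = v1(A) - v1(B) = 87 - 26 = 61
Step 2: Player 2's margin = v2(B) - v2(A) = 25 - 81 = -56
Step 3: Total margin = 61 + -56 = 5

5


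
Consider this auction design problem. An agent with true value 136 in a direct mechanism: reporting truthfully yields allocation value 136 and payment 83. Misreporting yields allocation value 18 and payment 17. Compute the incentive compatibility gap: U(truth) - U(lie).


Step 1: U(truth) = value - payment = 136 - 83 = 53
Step 2: U(lie) = allocation - payment = 18 - 17 = 1
Step 3: IC gap = 53 - 1 = 52

52


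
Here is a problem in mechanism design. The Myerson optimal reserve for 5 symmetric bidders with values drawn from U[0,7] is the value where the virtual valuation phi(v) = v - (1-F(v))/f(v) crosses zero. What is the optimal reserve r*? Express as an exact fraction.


Step 1: For U[0,7], F(v) = v/7 and f(v) = 1/7
Step 2: phi(v) = v - (1 - v/7)/(1/7) = v - (7 - v) = 2v - 7
Step 3: Set phi(r*) = 0: 2r* - 7 = 0
Step 4: r* = 7/2 (the number of bidders n = 5 does not enter)

7/2


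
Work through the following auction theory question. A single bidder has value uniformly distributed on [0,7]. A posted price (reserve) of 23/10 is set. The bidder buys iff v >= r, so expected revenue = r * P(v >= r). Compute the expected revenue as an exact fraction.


Step 1: Posted price r = 23/10, value support [0,7]
Step 2: P(v >= r) = (7 - 23/10)/7 = 47/70
Step 3: Expected revenue = r * P(v >= r) = 23/10 * 47/70
Step 4: Revenue = 1081/700

1081/700


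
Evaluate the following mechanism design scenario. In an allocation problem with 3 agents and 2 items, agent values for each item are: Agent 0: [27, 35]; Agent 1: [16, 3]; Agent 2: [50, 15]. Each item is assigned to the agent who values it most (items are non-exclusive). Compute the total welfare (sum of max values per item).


Step 1: For each item, find the maximum value among all agents.
Step 2: Item 0 -> Agent 2 (value 50)
Step 3: Item 1 -> Agent 0 (value 35)
Step 4: Total welfare = 50 + 35 = 85

85


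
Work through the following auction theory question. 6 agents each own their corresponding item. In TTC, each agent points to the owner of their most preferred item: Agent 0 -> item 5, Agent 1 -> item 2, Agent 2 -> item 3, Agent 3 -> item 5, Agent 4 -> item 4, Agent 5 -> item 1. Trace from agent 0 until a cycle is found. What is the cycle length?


Step 1: Trace the pointer graph from agent 0: 0 -> 5 -> 1 -> 2 -> 3 -> 5
Step 2: A cycle is detected when we revisit agent 5
Step 3: The cycle is: 5 -> 1 -> 2 -> 3 -> 5
Step 4: Cycle length = 4

4


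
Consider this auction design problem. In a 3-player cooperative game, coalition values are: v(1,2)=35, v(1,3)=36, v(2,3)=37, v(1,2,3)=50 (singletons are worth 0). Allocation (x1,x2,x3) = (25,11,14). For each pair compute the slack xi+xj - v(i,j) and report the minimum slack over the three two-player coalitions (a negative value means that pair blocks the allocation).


Step 1: Slack for coalition (1,2): x1+x2 - v12 = 36 - 35 = 1
Step 2: Slack for coalition (1,3): x1+x3 - v13 = 39 - 36 = 3
Step 3: Slack for coalition (2,3): x2+x3 - v23 = 25 - 37 = -12
Step 4: Minimum slack = min(1, 3, -12) = -12, attained by (2,3); coalition (2,3) can block (slack < 0), so the allocation is not in the core

-12


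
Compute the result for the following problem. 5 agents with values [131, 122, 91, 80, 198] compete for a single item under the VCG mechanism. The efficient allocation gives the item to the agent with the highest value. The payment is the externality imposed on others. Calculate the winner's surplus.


Step 1: The winner is the agent with the highest value: agent 4 with value 198
Step 2: Values of other agents: [131, 122, 91, 80]
Step 3: VCG payment = max of others' values = 131
Step 4: Surplus = 198 - 131 = 67

67


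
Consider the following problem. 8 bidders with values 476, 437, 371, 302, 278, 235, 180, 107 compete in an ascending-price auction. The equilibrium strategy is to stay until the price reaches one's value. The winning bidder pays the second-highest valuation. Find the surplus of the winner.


Step 1: Identify the highest value: 476
Step 2: Identify the second-highest value: 437
Step 3: The final price = second-highest value = 437
Step 4: Surplus = 476 - 437 = 39

39


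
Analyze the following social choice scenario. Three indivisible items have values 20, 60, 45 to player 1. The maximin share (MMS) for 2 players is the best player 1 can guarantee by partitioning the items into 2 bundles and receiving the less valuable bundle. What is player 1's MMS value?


Step 1: Item values = 20, 60, 45
Step 2: Enumerate all 2-bundle partitions and take the smaller bundle:
  Partition 1: {20} vs {60,45} -> bundles 20, 105; min = 20
  Partition 2: {60} vs {20,45} -> bundles 60, 65; min = 60
  Partition 3: {45} vs {20,60} -> bundles 45, 80; min = 45
Step 3: MMS = max(20, 60, 45) = 60

60


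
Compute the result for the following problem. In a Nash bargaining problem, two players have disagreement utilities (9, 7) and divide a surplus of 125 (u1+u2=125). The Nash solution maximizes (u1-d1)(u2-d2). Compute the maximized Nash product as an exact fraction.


Step 1: The Nash solution splits surplus symmetrically above the disagreement point
Step 2: u1 = (total + d1 - d2)/2 = (125 + 9 - 7)/2 = 127/2
Step 3: u2 = (total - d1 + d2)/2 = (125 - 9 + 7)/2 = 123/2
Step 4: Nash product = (127/2 - 9) * (123/2 - 7)
Step 5: = 109/2 * 109/2 = 11881/4

11881/4


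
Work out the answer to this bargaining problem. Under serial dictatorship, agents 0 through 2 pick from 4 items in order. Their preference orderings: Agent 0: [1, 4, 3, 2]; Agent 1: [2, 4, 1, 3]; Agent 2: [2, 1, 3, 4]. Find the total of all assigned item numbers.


Step 1: Agent 0 picks item 1
Step 2: Agent 1 picks item 2
Step 3: Agent 2 picks item 3
Step 4: Sum = 1 + 2 + 3 = 6

6


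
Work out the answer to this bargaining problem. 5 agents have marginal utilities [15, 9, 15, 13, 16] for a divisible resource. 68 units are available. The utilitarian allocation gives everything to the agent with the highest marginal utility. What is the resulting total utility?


Step 1: The marginal utilities are [15, 9, 15, 13, 16]
Step 2: The highest marginal utility is 16
Step 3: All 68 units go to that agent
Step 4: Total utility = 16 * 68 = 1088

1088


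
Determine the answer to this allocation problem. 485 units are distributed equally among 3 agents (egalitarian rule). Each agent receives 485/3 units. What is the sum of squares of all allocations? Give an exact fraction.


Step 1: Each agent's share = 485/3
Step 2: Square of each share = (485/3)^2 = 235225/9
Step 3: Sum of squares = 3 * 235225/9 = 235225/3

235225/3


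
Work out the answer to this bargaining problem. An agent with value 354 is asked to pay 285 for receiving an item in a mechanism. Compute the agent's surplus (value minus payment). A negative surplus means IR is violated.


Step 1: Surplus = value - payment = 354 - 285 = 69
Step 2: IR is satisfied (surplus >= 0)

69


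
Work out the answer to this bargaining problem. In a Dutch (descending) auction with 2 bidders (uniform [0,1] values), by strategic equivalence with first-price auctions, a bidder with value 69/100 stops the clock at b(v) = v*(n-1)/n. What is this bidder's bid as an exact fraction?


Step 1: Dutch auctions are strategically equivalent to first-price auctions
Step 2: The equilibrium bid is b(v) = v*(n-1)/n
Step 3: b = 69/100 * 1/2
Step 4: b = 69/200

69/200


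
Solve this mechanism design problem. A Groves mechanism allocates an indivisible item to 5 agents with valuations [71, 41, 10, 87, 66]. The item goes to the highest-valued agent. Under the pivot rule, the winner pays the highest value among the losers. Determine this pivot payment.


Step 1: The efficient winner is agent 3 with value 87
Step 2: Other agents' values: [71, 41, 10, 66]
Step 3: Pivot payment = max(others) = 71
Step 4: The winner pays 71

71


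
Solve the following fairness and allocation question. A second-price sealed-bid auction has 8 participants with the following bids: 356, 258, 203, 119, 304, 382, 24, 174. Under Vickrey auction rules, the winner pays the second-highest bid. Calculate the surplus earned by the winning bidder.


Step 1: Sort bids in descending order: 382, 356, 304, 258, 203, 174, 119, 24
Step 2: The winning bid is the highest: 382
Step 3: The payment equals the second-highest bid: 356
Step 4: Surplus = winner's bid - payment = 382 - 356 = 26

26


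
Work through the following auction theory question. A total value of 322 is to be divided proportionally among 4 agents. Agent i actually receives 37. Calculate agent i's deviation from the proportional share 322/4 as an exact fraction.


Step 1: Proportional share = 322/4 = 161/2
Step 2: Agent's actual allocation = 37
Step 3: Excess = 37 - 161/2 = -87/2

-87/2


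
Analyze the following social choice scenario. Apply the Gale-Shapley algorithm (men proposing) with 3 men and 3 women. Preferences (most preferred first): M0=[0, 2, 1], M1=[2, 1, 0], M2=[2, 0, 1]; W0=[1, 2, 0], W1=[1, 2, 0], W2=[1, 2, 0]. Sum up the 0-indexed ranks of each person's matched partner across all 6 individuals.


Step 1: Run Gale-Shapley (men propose, women hold best offer):
  M0 proposes to W0; she accepts
  M1 proposes to W2; she accepts
  M2 proposes to W2; rejected
  M2 proposes to W0; she switches from M0
  M0 proposes to W2; rejected
  M0 proposes to W1; she accepts
Step 2: Final matching: W0-M2, W1-M0, W2-M1
Step 3: 0-indexed ranks (man's rank of his match, then woman's): 1 + 1 + 2 + 2 + 0 + 0
Step 4: Total rank sum = 6

6


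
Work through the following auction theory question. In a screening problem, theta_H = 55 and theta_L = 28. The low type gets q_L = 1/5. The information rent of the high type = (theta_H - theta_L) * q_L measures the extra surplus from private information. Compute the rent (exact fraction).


Step 1: theta_H - theta_L = 55 - 28 = 27
Step 2: Information rent = (theta_H - theta_L) * q_L
Step 3: = 27 * 1/5
Step 4: = 27/5

27/5


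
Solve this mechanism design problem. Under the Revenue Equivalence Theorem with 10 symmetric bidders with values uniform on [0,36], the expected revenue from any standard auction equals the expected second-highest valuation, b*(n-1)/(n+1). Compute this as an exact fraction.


Step 1: By Revenue Equivalence, expected revenue = b*(n-1)/(n+1)
Step 2: Substituting n = 10, b = 36
Step 3: Revenue = 36*(10-1)/(10+1) = 36*9/11
Step 4: Revenue = 324/11

324/11


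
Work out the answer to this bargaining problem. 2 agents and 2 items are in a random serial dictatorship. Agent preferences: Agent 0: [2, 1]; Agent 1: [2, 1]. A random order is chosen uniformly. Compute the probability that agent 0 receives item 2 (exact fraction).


Step 1: Agent 0 wants item 2
Step 2: There are 2 possible orderings of agents
Step 3: In 1 orderings, agent 0 gets item 2
Step 4: Probability = 1/2

1/2


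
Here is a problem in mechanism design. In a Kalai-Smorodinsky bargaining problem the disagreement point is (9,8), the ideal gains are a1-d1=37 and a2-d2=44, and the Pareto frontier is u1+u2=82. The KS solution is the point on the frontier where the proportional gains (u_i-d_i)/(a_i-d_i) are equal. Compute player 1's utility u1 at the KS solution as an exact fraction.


Step 1: At the KS point, (u1-d1)/r1 = (u2-d2)/r2 = t and u1+u2 = 82
Step 2: u1 = d1 + r1*t and u2 = d2 + r2*t, so (d1 + r1*t) + (d2 + r2*t) = 82
Step 3: t = (82 - 9 - 8)/(37 + 44) = 65/81
Step 4: u1 = d1 + r1*t = 9 + 37 * 65/81 = 3134/81
Step 5: (Check: u2 = d2 + r2*t = 3508/81; u1+u2 = 3134/81 + 3508/81 = 82, on the frontier.)

3134/81


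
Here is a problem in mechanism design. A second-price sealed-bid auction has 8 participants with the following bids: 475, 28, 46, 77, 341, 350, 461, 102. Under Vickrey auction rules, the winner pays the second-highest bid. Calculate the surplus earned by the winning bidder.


Step 1: Sort bids in descending order: 475, 461, 350, 341, 102, 77, 46, 28
Step 2: The winning bid is the highest: 475
Step 3: The payment equals the second-highest bid: 461
Step 4: Surplus = winner's bid - payment = 475 - 461 = 14

14


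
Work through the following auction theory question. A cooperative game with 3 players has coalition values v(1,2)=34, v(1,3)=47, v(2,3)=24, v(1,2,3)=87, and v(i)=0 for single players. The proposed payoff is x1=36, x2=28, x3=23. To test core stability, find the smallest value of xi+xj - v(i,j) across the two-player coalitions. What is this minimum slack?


Step 1: Slack for coalition (1,2): x1+x2 - v12 = 64 - 34 = 30
Step 2: Slack for coalition (1,3): x1+x3 - v13 = 59 - 47 = 12
Step 3: Slack for coalition (2,3): x2+x3 - v23 = 51 - 24 = 27
Step 4: Minimum slack = min(30, 12, 27) = 12, attained by (1,3); no pair can gain by deviating, so the allocation is in the core

12


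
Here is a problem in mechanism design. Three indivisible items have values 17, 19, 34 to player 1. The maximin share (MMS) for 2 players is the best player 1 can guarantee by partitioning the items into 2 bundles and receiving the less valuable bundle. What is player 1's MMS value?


Step 1: Item values = 17, 19, 34
Step 2: Enumerate all 2-bundle partitions and take the smaller bundle:
  Partition 1: {17} vs {19,34} -> bundles 17, 53; min = 17
  Partition 2: {19} vs {17,34} -> bundles 19, 51; min = 19
  Partition 3: {34} vs {17,19} -> bundles 34, 36; min = 34
Step 3: MMS = max(17, 19, 34) = 34

34


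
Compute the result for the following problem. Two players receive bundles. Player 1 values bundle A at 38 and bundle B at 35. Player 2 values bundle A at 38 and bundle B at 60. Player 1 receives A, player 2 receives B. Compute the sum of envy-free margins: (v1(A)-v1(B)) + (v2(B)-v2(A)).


Step 1: Player 1's margin = v1(A) - v1(B) = 38 - 35 = 3
Step 2: Player 2's margin = v2(B) - v2(A) = 60 - 38 = 22
Step 3: Total margin = 3 + 22 = 25

25


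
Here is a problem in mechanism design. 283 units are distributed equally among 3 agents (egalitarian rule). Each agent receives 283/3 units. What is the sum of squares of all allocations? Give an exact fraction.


Step 1: Each agent's share = 283/3
Step 2: Square of each share = (283/3)^2 = 80089/9
Step 3: Sum of squares = 3 * 80089/9 = 80089/3

80089/3


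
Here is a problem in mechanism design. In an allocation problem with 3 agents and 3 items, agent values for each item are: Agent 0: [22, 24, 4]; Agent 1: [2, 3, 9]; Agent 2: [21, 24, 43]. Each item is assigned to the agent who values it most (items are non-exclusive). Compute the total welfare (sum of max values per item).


Step 1: For each item, find the maximum value among all agents.
Step 2: Item 0 -> Agent 0 (value 22)
Step 3: Item 1 -> Agent 0 (value 24)
Step 4: Item 2 -> Agent 2 (value 43)
Step 5: Total welfare = 22 + 24 + 43 = 89

89


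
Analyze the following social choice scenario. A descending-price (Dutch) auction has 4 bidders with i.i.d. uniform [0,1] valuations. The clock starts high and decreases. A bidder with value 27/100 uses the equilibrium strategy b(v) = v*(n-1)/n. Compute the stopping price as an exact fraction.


Step 1: Dutch auctions are strategically equivalent to first-price auctions
Step 2: The equilibrium bid is b(v) = v*(n-1)/n
Step 3: b = 27/100 * 3/4
Step 4: b = 81/400

81/400


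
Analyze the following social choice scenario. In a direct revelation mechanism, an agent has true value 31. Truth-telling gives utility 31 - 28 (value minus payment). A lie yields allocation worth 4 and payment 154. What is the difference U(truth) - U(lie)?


Step 1: U(truth) = value - payment = 31 - 28 = 3
Step 2: U(lie) = allocation - payment = 4 - 154 = -150
Step 3: IC gap = 3 - (-150) = 153

153


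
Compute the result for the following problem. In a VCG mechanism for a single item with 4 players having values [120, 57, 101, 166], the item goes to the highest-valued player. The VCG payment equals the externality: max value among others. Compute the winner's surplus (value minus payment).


Step 1: The winner is the agent with the highest value: agent 3 with value 166
Step 2: Values of other agents: [120, 57, 101]
Step 3: VCG payment = max of others' values = 120
Step 4: Surplus = 166 - 120 = 46

46


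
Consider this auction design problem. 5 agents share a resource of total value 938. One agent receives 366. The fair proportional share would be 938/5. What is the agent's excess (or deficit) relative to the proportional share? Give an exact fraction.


Step 1: Proportional share = 938/5
Step 2: Agent's actual allocation = 366
Step 3: Excess = 366 - 938/5 = 892/5

892/5


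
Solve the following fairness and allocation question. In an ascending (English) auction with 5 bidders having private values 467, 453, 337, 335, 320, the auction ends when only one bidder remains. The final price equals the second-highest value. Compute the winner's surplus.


Step 1: Identify the highest value: 467
Step 2: Identify the second-highest value: 453
Step 3: The final price = second-highest value = 453
Step 4: Surplus = 467 - 453 = 14

14


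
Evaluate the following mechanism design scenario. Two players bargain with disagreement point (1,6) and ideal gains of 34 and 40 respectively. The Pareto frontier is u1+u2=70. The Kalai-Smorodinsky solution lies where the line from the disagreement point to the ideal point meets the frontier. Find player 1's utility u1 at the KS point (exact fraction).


Step 1: At the KS point, (u1-d1)/r1 = (u2-d2)/r2 = t and u1+u2 = 70
Step 2: u1 = d1 + r1*t and u2 = d2 + r2*t, so (d1 + r1*t) + (d2 + r2*t) = 70
Step 3: t = (70 - 1 - 6)/(34 + 40) = 63/74
Step 4: u1 = d1 + r1*t = 1 + 34 * 63/74 = 1108/37
Step 5: (Check: u2 = d2 + r2*t = 1482/37; u1+u2 = 1108/37 + 1482/37 = 70, on the frontier.)

1108/37


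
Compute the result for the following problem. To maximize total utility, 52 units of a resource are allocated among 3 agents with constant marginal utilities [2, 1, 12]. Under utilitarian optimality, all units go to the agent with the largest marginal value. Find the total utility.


Step 1: The marginal utilities are [2, 1, 12]
Step 2: The highest marginal utility is 12
Step 3: All 52 units go to that agent
Step 4: Total utility = 12 * 52 = 624

624


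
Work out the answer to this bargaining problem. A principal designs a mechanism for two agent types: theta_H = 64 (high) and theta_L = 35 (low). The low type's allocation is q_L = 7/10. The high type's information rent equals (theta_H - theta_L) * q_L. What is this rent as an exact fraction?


Step 1: theta_H - theta_L = 64 - 35 = 29
Step 2: Information rent = (theta_H - theta_L) * q_L
Step 3: = 29 * 7/10
Step 4: = 203/10

203/10


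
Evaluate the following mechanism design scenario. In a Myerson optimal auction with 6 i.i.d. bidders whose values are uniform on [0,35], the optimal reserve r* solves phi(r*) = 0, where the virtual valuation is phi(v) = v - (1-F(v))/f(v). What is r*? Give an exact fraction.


Step 1: For U[0,35], F(v) = v/35 and f(v) = 1/35
Step 2: phi(v) = v - (1 - v/35)/(1/35) = v - (35 - v) = 2v - 35
Step 3: Set phi(r*) = 0: 2r* - 35 = 0
Step 4: r* = 35/2 (the number of bidders n = 6 does not enter)

35/2


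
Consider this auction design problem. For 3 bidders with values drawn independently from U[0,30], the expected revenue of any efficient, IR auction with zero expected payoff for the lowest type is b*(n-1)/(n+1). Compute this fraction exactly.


Step 1: By Revenue Equivalence, expected revenue = b*(n-1)/(n+1)
Step 2: Substituting n = 3, b = 30
Step 3: Revenue = 30*(3-1)/(3+1) = 30*2/4
Step 4: Revenue = 60/4 = 15

15


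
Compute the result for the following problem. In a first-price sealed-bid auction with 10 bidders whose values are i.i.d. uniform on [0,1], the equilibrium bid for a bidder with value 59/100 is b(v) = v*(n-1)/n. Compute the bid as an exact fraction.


Step 1: The symmetric BNE bidding function is b(v) = v * (n-1) / n
Step 2: Substitute v = 59/100 and n = 10
Step 3: b = 59/100 * 9/10
Step 4: b = 531/1000

531/1000


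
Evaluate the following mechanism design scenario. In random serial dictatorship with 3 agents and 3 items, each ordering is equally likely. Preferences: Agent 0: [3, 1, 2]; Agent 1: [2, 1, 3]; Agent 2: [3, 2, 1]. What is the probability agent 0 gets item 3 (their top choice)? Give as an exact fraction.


Step 1: Agent 0 wants item 3
Step 2: There are 6 possible orderings of agents
Step 3: In 3 orderings, agent 0 gets item 3
Step 4: Probability = 3/6 = 1/2

1/2


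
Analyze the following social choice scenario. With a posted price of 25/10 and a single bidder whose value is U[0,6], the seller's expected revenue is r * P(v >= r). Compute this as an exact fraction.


Step 1: Posted price r = 5/2, value support [0,6]
Step 2: P(v >= r) = (6 - 5/2)/6 = 7/12
Step 3: Expected revenue = r * P(v >= r) = 5/2 * 7/12
Step 4: Revenue = 35/24

35/24


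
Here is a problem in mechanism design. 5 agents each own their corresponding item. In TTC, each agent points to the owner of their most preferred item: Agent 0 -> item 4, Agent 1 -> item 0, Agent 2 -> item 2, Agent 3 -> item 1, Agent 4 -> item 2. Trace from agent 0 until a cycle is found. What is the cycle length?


Step 1: Trace the pointer graph from agent 0: 0 -> 4 -> 2 -> 2
Step 2: A cycle is detected when we revisit agent 2
Step 3: The cycle is: 2 -> 2
Step 4: Cycle length = 1

1


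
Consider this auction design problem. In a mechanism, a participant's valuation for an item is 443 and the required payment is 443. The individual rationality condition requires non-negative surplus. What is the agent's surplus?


Step 1: Surplus = value - payment = 443 - 443 = 0
Step 2: IR is satisfied (surplus >= 0)

0
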